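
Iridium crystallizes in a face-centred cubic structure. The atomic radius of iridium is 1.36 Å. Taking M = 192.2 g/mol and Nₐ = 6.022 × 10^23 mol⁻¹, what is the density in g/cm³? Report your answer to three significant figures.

In an FCC lattice, atoms touch along the face diagonal, so √2·a = 4r, giving a = 3.847 Å = 3.847 × 10^-8 cm.
With Z = 4, ρ = Z·M/(N_A·a³) = 4 × 192.2 / (6.022 × 10²³ × 5.692 × 10^-23) = 22.43 g/cm³.

22.4 g/cm³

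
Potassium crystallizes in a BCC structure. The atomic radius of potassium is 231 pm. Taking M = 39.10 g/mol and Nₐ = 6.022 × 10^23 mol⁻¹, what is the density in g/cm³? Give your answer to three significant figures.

In a BCC lattice, atoms touch along the body diagonal, so √3·a = 4r, giving a = 533.5 pm = 5.335 × 10^-8 cm.
With Z = 2, ρ = Z·M/(N_A·a³) = 2 × 39.10 / (6.022 × 10²³ × 1.518 × 10^-22) = 0.8553 g/cm³.

0.855 g/cm³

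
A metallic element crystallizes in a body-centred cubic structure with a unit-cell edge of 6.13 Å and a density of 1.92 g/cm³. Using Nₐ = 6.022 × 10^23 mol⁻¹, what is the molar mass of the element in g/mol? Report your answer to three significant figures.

A BCC cell has Z = 2 atoms; a = 6.130 × 10^-8 cm.
M = ρ·N_A·a³/Z = 1.92 × 6.022 × 10²³ × 2.303 × 10^-22 / 2 = 133 g/mol.

133 g/mol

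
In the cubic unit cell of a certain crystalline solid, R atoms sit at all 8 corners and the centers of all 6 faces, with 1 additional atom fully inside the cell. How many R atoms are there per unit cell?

5

Corner atoms are shared by 8 cells (1/8 each), face atoms by 2 (1/2 each), interior atoms are unshared.
Net atoms = 8 × 1/8 + 6 × 1/2 + 1 = 1 + 3 + 1 = 5.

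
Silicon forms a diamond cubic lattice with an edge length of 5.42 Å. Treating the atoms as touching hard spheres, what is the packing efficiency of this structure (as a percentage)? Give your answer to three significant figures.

In a diamond cubic lattice nearest neighbors lie along the body diagonal with √3·a = 8r, so r = 0.2165a = 1.173 Å.
Packing fraction = Z·(4/3)πr³ / a³ = 8 × (4/3)π × (1.173)³ / (5.42)³ = 0.3401 = 34.0%.

34.0%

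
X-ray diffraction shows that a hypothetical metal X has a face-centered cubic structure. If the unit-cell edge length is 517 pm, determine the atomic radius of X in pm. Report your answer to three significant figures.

In an FCC lattice, atoms touch along the face diagonal, so √2·a = 4r.
r = √2·a/4 = 1.4142 × 517 / 4 = 183 pm.

183 pm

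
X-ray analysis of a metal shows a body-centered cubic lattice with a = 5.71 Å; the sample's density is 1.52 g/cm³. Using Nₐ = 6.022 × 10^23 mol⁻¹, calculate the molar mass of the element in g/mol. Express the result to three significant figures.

85.2 g/mol

A BCC cell has Z = 2 atoms; a = 5.710 × 10^-8 cm.
M = ρ·N_A·a³/Z = 1.52 × 6.022 × 10²³ × 1.862 × 10^-22 / 2 = 85.2 g/mol.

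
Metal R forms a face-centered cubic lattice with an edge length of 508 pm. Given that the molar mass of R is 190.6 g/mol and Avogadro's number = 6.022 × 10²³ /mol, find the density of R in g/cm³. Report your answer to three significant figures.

An FCC unit cell contains Z = 4 atoms.
Cell volume: a³ = (508 pm)³ = (5.080 × 10^-8 cm)³ = 1.311 × 10^-22 cm³.
ρ = Z·M/(N_A·a³) = 4 × 190.6 / (6.022 × 10²³ × 1.311 × 10^-22) = 9.657 g/cm³.

9.66 g/cm³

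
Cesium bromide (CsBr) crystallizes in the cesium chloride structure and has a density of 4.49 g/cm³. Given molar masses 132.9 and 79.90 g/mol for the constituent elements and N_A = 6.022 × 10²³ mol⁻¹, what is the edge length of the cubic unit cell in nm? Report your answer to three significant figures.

M(CsBr) = 212.8 g/mol; Z = 1 formula unit per cell.
a³ = Z·M/(N_A·ρ) = 1 × 212.8 / (6.022 × 10²³ × 4.49) = 7.870 × 10^-23 cm³, so a = 4.285 × 10^-8 cm = 0.429 nm.

0.429 nm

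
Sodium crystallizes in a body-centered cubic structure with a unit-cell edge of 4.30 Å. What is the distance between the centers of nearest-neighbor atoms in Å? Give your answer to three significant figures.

3.72 Å

In a BCC structure, atoms touch along the body diagonal, so √3·a = 4r; the nearest-neighbor distance equals 2r = 0.8660·a.
d = 0.8660 × 4.30 = 3.72 Å.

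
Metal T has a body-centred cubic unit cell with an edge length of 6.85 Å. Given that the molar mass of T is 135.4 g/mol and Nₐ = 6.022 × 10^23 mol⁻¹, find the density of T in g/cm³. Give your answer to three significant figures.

1.40 g/cm³

A BCC unit cell contains Z = 2 atoms.
Cell volume: a³ = (6.85 Å)³ = (6.850 × 10^-8 cm)³ = 3.214 × 10^-22 cm³.
ρ = Z·M/(N_A·a³) = 2 × 135.4 / (6.022 × 10²³ × 3.214 × 10^-22) = 1.399 g/cm³.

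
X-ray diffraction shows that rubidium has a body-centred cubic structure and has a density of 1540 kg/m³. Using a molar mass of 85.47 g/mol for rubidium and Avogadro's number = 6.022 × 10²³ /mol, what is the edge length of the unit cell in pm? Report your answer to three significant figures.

569 pm

With Z = 2 atoms per BCC cell, a³ = Z·M/(N_A·ρ) = 2 × 85.47 / (6.022 × 10²³ × 1.540 g/cm³) = 1.843 × 10^-22 cm³.
a = (1.843 × 10^-22)^(1/3) = 5.691 × 10^-8 cm = 569 pm.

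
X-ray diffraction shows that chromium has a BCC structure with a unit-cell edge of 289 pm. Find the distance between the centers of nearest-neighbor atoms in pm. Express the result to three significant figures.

250 pm

In a BCC structure, atoms touch along the body diagonal, so √3·a = 4r; the nearest-neighbor distance equals 2r = 0.8660·a.
d = 0.8660 × 289 = 250 pm.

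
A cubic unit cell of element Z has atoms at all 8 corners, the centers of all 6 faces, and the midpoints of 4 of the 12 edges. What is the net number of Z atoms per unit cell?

Corner atoms are shared by 8 cells (1/8 each), face atoms by 2 (1/2 each), edge atoms by 4 (1/4 each).
Net atoms = 8 × 1/8 + 6 × 1/2 + 4 × 1/4 = 1 + 3 + 1 = 5.

5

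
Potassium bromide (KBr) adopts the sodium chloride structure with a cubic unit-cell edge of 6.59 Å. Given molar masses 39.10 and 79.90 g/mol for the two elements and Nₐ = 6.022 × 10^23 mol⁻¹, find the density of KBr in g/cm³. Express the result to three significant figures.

2.76 g/cm³

The sodium chloride structure contains Z = 4 formula units per cell; M(KBr) = 39.10 + 79.90 = 119.0 g/mol.
a³ = (6.590 × 10^-8 cm)³ = 2.862 × 10^-22 cm³.
ρ = 4 × 119.0 / (6.022 × 10²³ × 2.862 × 10^-22) = 2.762 g/cm³.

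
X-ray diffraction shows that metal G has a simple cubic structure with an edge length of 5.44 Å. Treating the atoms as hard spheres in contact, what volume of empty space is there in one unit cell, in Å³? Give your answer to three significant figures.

76.7 Å³

In a simple cubic lattice atoms touch along the cell edge, so a = 2r, so r = 0.5000a = 2.720 Å.
V_cell = a³ = 161.0 Å³; V_atoms = 1 × (4/3)πr³ = 84.29 Å³.
Empty space = 161.0 − 84.29 = 76.7 Å³.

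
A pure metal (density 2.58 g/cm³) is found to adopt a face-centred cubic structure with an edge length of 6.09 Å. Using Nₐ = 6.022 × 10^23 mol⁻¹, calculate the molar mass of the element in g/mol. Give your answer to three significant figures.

87.7 g/mol

An FCC cell has Z = 4 atoms; a = 6.090 × 10^-8 cm.
M = ρ·N_A·a³/Z = 2.58 × 6.022 × 10²³ × 2.259 × 10^-22 / 4 = 87.7 g/mol.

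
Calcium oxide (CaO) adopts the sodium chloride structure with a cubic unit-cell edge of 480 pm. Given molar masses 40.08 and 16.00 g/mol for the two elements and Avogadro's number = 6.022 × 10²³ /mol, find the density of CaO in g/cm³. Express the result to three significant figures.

3.37 g/cm³

The sodium chloride structure contains Z = 4 formula units per cell; M(CaO) = 40.08 + 16.00 = 56.08 g/mol.
a³ = (4.800 × 10^-8 cm)³ = 1.106 × 10^-22 cm³.
ρ = 4 × 56.08 / (6.022 × 10²³ × 1.106 × 10^-22) = 3.368 g/cm³.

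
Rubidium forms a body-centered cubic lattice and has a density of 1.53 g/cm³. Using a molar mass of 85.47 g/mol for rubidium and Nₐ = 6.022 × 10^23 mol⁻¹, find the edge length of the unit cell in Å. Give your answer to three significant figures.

5.70 Å

With Z = 2 atoms per BCC cell, a³ = Z·M/(N_A·ρ) = 2 × 85.47 / (6.022 × 10²³ × 1.530 g/cm³) = 1.855 × 10^-22 cm³.
a = (1.855 × 10^-22)^(1/3) = 5.703 × 10^-8 cm = 5.70 Å.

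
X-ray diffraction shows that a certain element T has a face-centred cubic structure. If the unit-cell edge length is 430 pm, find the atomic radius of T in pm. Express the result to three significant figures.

In an FCC lattice, atoms touch along the face diagonal, so √2·a = 4r.
r = √2·a/4 = 1.4142 × 430 / 4 = 152 pm.

152 pm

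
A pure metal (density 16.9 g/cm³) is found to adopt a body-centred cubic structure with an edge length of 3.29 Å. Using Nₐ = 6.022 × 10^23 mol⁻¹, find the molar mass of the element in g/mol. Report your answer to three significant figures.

A BCC cell has Z = 2 atoms; a = 3.290 × 10^-8 cm.
M = ρ·N_A·a³/Z = 16.9 × 6.022 × 10²³ × 3.561 × 10^-23 / 2 = 181 g/mol.

181 g/mol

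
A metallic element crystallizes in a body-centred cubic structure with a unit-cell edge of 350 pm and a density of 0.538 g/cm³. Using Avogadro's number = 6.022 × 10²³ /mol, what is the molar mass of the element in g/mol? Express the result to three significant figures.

6.95 g/mol

A BCC cell has Z = 2 atoms; a = 3.500 × 10^-8 cm.
M = ρ·N_A·a³/Z = 0.538 × 6.022 × 10²³ × 4.288 × 10^-23 / 2 = 6.95 g/mol.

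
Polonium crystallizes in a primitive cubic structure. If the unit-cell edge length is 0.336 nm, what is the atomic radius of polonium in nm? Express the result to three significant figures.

In a simple cubic lattice, atoms touch along the cell edge, so a = 2r.
r = a/2 = 0.336/2 = 0.168 nm.

0.168 nm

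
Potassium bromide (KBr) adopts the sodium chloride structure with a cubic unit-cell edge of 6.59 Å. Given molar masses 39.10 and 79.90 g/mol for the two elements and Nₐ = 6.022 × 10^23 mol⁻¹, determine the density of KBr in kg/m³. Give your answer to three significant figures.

The sodium chloride structure contains Z = 4 formula units per cell; M(KBr) = 39.10 + 79.90 = 119.0 g/mol.
a³ = (6.590 × 10^-8 cm)³ = 2.862 × 10^-22 cm³.
ρ = 4 × 119.0 / (6.022 × 10²³ × 2.862 × 10^-22) = 2.762 g/cm³ = 2760 kg/m³.

2760 kg/m³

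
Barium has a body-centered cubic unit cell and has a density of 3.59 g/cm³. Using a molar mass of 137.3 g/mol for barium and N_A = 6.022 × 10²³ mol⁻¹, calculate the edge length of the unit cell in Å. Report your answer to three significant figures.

With Z = 2 atoms per BCC cell, a³ = Z·M/(N_A·ρ) = 2 × 137.3 / (6.022 × 10²³ × 3.590 g/cm³) = 1.270 × 10^-22 cm³.
a = (1.270 × 10^-22)^(1/3) = 5.027 × 10^-8 cm = 5.03 Å.

5.03 Å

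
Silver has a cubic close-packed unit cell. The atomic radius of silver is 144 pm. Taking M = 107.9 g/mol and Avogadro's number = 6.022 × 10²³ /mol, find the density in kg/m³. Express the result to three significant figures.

10600 kg/m³

In an FCC lattice, atoms touch along the face diagonal, so √2·a = 4r, giving a = 407.3 pm = 4.073 × 10^-8 cm.
With Z = 4, ρ = Z·M/(N_A·a³) = 4 × 107.9 / (6.022 × 10²³ × 6.757 × 10^-23) = 10.61 g/cm³ = 10600 kg/m³.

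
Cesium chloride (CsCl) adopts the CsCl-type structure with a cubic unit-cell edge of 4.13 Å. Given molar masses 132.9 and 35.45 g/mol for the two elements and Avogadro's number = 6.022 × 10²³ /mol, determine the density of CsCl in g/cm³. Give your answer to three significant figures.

3.97 g/cm³

The CsCl-type structure contains Z = 1 formula unit per cell; M(CsCl) = 132.9 + 35.45 = 168.35 g/mol.
a³ = (4.130 × 10^-8 cm)³ = 7.044 × 10^-23 cm³.
ρ = 1 × 168.35 / (6.022 × 10²³ × 7.044 × 10^-23) = 3.968 g/cm³.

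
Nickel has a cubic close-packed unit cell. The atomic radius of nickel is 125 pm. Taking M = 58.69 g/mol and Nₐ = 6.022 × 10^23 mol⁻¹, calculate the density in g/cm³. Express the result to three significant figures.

In an FCC lattice, atoms touch along the face diagonal, so √2·a = 4r, giving a = 353.6 pm = 3.536 × 10^-8 cm.
With Z = 4, ρ = Z·M/(N_A·a³) = 4 × 58.69 / (6.022 × 10²³ × 4.419 × 10^-23) = 8.821 g/cm³.

8.82 g/cm³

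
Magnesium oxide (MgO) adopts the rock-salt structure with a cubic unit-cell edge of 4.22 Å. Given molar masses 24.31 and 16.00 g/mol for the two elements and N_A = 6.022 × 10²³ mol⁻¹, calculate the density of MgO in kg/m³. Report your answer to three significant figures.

The rock-salt structure contains Z = 4 formula units per cell; M(MgO) = 24.31 + 16.00 = 40.31 g/mol.
a³ = (4.220 × 10^-8 cm)³ = 7.515 × 10^-23 cm³.
ρ = 4 × 40.31 / (6.022 × 10²³ × 7.515 × 10^-23) = 3.563 g/cm³ = 3560 kg/m³.

3560 kg/m³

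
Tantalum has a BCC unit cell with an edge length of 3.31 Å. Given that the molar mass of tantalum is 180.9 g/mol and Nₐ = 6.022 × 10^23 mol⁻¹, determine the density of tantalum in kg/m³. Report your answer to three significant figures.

A BCC unit cell contains Z = 2 atoms.
Cell volume: a³ = (3.31 Å)³ = (3.310 × 10^-8 cm)³ = 3.626 × 10^-23 cm³.
ρ = Z·M/(N_A·a³) = 2 × 180.9 / (6.022 × 10²³ × 3.626 × 10^-23) = 16.57 g/cm³ = 16600 kg/m³.

16600 kg/m³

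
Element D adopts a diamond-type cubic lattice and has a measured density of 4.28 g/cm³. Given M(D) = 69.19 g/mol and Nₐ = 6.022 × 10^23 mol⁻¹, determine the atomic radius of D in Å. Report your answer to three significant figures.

For a diamond cubic cell (Z = 8), a³ = Z·M/(N_A·ρ) = 8 × 69.19 / (6.022 × 10²³ × 4.280) = 2.148 × 10^-22 cm³, so a = 5.988 × 10^-8 cm = 5.988 Å.
Nearest neighbors lie along the body diagonal with √3·a = 8r, so r = 0.2165 × a = 1.30 Å.

1.30 Å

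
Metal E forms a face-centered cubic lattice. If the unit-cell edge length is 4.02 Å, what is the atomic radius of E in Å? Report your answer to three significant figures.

1.42 Å

In an FCC lattice, atoms touch along the face diagonal, so √2·a = 4r.
r = √2·a/4 = 1.4142 × 4.02 / 4 = 1.42 Å.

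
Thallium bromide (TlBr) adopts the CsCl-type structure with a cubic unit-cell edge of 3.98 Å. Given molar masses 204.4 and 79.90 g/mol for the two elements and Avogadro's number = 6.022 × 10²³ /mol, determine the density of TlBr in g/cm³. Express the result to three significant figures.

7.49 g/cm³

The CsCl-type structure contains Z = 1 formula unit per cell; M(TlBr) = 204.4 + 79.90 = 284.3 g/mol.
a³ = (3.980 × 10^-8 cm)³ = 6.304 × 10^-23 cm³.
ρ = 1 × 284.3 / (6.022 × 10²³ × 6.304 × 10^-23) = 7.488 g/cm³.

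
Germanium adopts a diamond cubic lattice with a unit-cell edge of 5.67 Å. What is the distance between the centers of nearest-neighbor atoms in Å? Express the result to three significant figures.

In a diamond cubic structure, nearest neighbors lie along the body diagonal with √3·a = 8r; the nearest-neighbor distance equals 2r = 0.4330·a.
d = 0.4330 × 5.67 = 2.46 Å.

2.46 Å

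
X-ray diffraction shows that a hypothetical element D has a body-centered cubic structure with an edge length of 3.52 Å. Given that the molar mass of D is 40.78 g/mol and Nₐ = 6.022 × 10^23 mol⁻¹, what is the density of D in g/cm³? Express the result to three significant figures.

A BCC unit cell contains Z = 2 atoms.
Cell volume: a³ = (3.52 Å)³ = (3.520 × 10^-8 cm)³ = 4.361 × 10^-23 cm³.
ρ = Z·M/(N_A·a³) = 2 × 40.78 / (6.022 × 10²³ × 4.361 × 10^-23) = 3.105 g/cm³.

3.11 g/cm³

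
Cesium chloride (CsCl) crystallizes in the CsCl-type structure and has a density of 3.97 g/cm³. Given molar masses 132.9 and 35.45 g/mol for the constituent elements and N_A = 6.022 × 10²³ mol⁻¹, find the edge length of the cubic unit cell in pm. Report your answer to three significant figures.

413 pm

M(CsCl) = 168.35 g/mol; Z = 1 formula unit per cell.
a³ = Z·M/(N_A·ρ) = 1 × 168.35 / (6.022 × 10²³ × 3.97) = 7.042 × 10^-23 cm³, so a = 4.129 × 10^-8 cm = 413 pm.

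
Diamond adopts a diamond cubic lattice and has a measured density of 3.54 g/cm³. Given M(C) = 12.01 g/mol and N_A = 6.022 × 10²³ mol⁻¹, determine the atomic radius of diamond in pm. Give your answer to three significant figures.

77.0 pm

For a diamond cubic cell (Z = 8), a³ = Z·M/(N_A·ρ) = 8 × 12.01 / (6.022 × 10²³ × 3.540) = 4.507 × 10^-23 cm³, so a = 3.559 × 10^-8 cm = 355.9 pm.
Nearest neighbors lie along the body diagonal with √3·a = 8r, so r = 0.2165 × a = 77.0 pm.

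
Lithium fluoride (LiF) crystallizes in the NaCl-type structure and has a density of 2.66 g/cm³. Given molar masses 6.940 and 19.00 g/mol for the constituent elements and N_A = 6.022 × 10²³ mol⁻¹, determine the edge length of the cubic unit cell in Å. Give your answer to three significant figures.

4.02 Å

M(LiF) = 25.94 g/mol; Z = 4 formula units per cell.
a³ = Z·M/(N_A·ρ) = 4 × 25.94 / (6.022 × 10²³ × 2.66) = 6.478 × 10^-23 cm³, so a = 4.016 × 10^-8 cm = 4.02 Å.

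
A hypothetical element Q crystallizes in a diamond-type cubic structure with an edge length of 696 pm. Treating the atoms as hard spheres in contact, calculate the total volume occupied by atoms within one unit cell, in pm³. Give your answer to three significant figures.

1.15 × 10^8 pm³

In a diamond cubic lattice nearest neighbors lie along the body diagonal with √3·a = 8r, so r = 0.2165a = 150.7 pm.
V_atoms = Z × (4/3)πr³ = 8 × (4/3)π × (150.7)³ = 1.15 × 10^8 pm³.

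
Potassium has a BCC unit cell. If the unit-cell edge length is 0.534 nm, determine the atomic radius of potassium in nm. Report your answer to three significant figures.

In a BCC lattice, atoms touch along the body diagonal, so √3·a = 4r.
r = √3·a/4 = 1.7321 × 0.534 / 4 = 0.231 nm.

0.231 nm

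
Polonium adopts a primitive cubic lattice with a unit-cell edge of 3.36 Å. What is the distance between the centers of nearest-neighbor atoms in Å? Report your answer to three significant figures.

In a simple cubic structure, atoms touch along the cell edge, so a = 2r; the nearest-neighbor distance equals 2r = 1.000·a.
d = 1.000 × 3.36 = 3.36 Å.

3.36 Å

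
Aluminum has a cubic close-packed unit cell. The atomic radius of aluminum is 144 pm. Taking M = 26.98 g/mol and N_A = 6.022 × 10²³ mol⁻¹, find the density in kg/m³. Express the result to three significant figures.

2650 kg/m³

In an FCC lattice, atoms touch along the face diagonal, so √2·a = 4r, giving a = 407.3 pm = 4.073 × 10^-8 cm.
With Z = 4, ρ = Z·M/(N_A·a³) = 4 × 26.98 / (6.022 × 10²³ × 6.757 × 10^-23) = 2.652 g/cm³ = 2650 kg/m³.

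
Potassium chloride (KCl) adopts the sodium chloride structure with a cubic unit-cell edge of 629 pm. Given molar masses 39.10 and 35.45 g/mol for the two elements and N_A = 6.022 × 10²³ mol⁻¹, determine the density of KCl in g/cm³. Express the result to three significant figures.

The sodium chloride structure contains Z = 4 formula units per cell; M(KCl) = 39.10 + 35.45 = 74.55 g/mol.
a³ = (6.290 × 10^-8 cm)³ = 2.489 × 10^-22 cm³.
ρ = 4 × 74.55 / (6.022 × 10²³ × 2.489 × 10^-22) = 1.990 g/cm³.

1.99 g/cm³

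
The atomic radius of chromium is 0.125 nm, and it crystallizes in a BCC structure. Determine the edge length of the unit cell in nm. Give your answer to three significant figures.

0.289 nm

In a BCC lattice, atoms touch along the body diagonal, so √3·a = 4r.
a = 4r/√3 = 4 × 0.125 / 1.7321 = 0.289 nm.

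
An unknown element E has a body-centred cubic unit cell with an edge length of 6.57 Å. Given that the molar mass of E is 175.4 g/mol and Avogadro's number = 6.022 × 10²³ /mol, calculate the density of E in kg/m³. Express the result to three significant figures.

2050 kg/m³

A BCC unit cell contains Z = 2 atoms.
Cell volume: a³ = (6.57 Å)³ = (6.570 × 10^-8 cm)³ = 2.836 × 10^-22 cm³.
ρ = Z·M/(N_A·a³) = 2 × 175.4 / (6.022 × 10²³ × 2.836 × 10^-22) = 2.054 g/cm³ = 2050 kg/m³.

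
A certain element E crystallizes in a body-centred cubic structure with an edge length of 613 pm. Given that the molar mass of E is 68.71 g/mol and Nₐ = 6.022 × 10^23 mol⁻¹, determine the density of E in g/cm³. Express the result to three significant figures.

0.991 g/cm³

A BCC unit cell contains Z = 2 atoms.
Cell volume: a³ = (613 pm)³ = (6.130 × 10^-8 cm)³ = 2.303 × 10^-22 cm³.
ρ = Z·M/(N_A·a³) = 2 × 68.71 / (6.022 × 10²³ × 2.303 × 10^-22) = 0.9907 g/cm³.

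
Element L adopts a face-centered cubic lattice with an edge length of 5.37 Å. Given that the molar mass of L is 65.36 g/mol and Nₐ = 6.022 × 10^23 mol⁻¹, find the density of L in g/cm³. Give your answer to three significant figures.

2.80 g/cm³

An FCC unit cell contains Z = 4 atoms.
Cell volume: a³ = (5.37 Å)³ = (5.370 × 10^-8 cm)³ = 1.549 × 10^-22 cm³.
ρ = Z·M/(N_A·a³) = 4 × 65.36 / (6.022 × 10²³ × 1.549 × 10^-22) = 2.804 g/cm³.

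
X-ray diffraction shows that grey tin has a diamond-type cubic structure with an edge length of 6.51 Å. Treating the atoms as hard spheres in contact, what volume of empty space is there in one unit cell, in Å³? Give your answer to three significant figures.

182 Å³

In a diamond cubic lattice nearest neighbors lie along the body diagonal with √3·a = 8r, so r = 0.2165a = 1.409 Å.
V_cell = a³ = 275.9 Å³; V_atoms = 8 × (4/3)πr³ = 93.83 Å³.
Empty space = 275.9 − 93.83 = 182 Å³.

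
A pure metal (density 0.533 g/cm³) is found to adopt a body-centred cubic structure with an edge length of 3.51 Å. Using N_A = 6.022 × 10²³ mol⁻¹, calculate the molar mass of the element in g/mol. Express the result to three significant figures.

A BCC cell has Z = 2 atoms; a = 3.510 × 10^-8 cm.
M = ρ·N_A·a³/Z = 0.533 × 6.022 × 10²³ × 4.324 × 10^-23 / 2 = 6.94 g/mol.

6.94 g/mol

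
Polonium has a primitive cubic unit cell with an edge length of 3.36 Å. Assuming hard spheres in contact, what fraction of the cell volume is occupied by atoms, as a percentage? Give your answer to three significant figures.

In a simple cubic lattice atoms touch along the cell edge, so a = 2r, so r = 0.5000a = 1.680 Å.
Packing fraction = Z·(4/3)πr³ / a³ = 1 × (4/3)π × (1.680)³ / (3.36)³ = 0.5236 = 52.4%.

52.4%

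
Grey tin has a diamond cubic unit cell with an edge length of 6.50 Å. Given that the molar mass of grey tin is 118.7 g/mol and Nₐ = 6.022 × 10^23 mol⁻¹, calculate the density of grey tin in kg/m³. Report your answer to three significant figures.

5740 kg/m³

A diamond cubic unit cell contains Z = 8 atoms.
Cell volume: a³ = (6.50 Å)³ = (6.500 × 10^-8 cm)³ = 2.746 × 10^-22 cm³.
ρ = Z·M/(N_A·a³) = 8 × 118.7 / (6.022 × 10²³ × 2.746 × 10^-22) = 5.742 g/cm³ = 5740 kg/m³.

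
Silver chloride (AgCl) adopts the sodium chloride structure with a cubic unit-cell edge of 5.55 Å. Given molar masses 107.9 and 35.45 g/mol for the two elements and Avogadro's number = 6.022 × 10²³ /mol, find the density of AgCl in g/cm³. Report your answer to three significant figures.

5.57 g/cm³

The sodium chloride structure contains Z = 4 formula units per cell; M(AgCl) = 107.9 + 35.45 = 143.35 g/mol.
a³ = (5.550 × 10^-8 cm)³ = 1.710 × 10^-22 cm³.
ρ = 4 × 143.35 / (6.022 × 10²³ × 1.710 × 10^-22) = 5.570 g/cm³.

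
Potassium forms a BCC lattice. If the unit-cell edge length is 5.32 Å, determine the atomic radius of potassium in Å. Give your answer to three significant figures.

In a BCC lattice, atoms touch along the body diagonal, so √3·a = 4r.
r = √3·a/4 = 1.7321 × 5.32 / 4 = 2.30 Å.

2.30 Å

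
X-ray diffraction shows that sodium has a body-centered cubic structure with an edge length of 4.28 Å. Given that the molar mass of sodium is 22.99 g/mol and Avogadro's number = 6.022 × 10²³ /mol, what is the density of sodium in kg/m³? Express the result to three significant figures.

A BCC unit cell contains Z = 2 atoms.
Cell volume: a³ = (4.28 Å)³ = (4.280 × 10^-8 cm)³ = 7.840 × 10^-23 cm³.
ρ = Z·M/(N_A·a³) = 2 × 22.99 / (6.022 × 10²³ × 7.840 × 10^-23) = 0.9739 g/cm³ = 974 kg/m³.

974 kg/m³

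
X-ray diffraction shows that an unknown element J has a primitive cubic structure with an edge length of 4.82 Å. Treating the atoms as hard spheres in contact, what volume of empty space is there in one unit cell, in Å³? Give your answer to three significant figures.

53.3 Å³

In a simple cubic lattice atoms touch along the cell edge, so a = 2r, so r = 0.5000a = 2.410 Å.
V_cell = a³ = 112.0 Å³; V_atoms = 1 × (4/3)πr³ = 58.63 Å³.
Empty space = 112.0 − 58.63 = 53.3 Å³.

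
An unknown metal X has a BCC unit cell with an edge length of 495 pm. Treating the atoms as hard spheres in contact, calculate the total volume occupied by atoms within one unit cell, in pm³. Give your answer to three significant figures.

In a BCC lattice atoms touch along the body diagonal, so √3·a = 4r, so r = 0.4330a = 214.3 pm.
V_atoms = Z × (4/3)πr³ = 2 × (4/3)π × (214.3)³ = 8.25 × 10^7 pm³.

8.25 × 10^7 pm³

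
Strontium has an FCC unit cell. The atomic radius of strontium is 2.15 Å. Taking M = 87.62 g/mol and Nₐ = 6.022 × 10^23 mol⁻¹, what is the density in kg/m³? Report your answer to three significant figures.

In an FCC lattice, atoms touch along the face diagonal, so √2·a = 4r, giving a = 6.081 Å = 6.081 × 10^-8 cm.
With Z = 4, ρ = Z·M/(N_A·a³) = 4 × 87.62 / (6.022 × 10²³ × 2.249 × 10^-22) = 2.588 g/cm³ = 2590 kg/m³.

2590 kg/m³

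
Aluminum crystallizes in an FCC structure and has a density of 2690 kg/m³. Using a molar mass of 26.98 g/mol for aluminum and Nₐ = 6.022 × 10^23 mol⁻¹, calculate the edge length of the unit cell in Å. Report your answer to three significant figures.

With Z = 4 atoms per FCC cell, a³ = Z·M/(N_A·ρ) = 4 × 26.98 / (6.022 × 10²³ × 2.690 g/cm³) = 6.662 × 10^-23 cm³.
a = (6.662 × 10^-23)^(1/3) = 4.054 × 10^-8 cm = 4.05 Å.

4.05 Å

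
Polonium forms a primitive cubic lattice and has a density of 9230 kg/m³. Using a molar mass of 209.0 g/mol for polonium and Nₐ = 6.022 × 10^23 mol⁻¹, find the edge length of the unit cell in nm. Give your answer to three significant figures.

With Z = 1 atom per simple cubic cell, a³ = Z·M/(N_A·ρ) = 1 × 209.0 / (6.022 × 10²³ × 9.230 g/cm³) = 3.760 × 10^-23 cm³.
a = (3.760 × 10^-23)^(1/3) = 3.350 × 10^-8 cm = 0.335 nm.

0.335 nm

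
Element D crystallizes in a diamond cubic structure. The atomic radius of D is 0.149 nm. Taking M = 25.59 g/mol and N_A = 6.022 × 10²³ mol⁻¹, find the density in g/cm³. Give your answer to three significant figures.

1.04 g/cm³

In a diamond cubic lattice, nearest neighbors lie along the body diagonal with √3·a = 8r, giving a = 0.6882 nm = 6.882 × 10^-8 cm.
With Z = 8, ρ = Z·M/(N_A·a³) = 8 × 25.59 / (6.022 × 10²³ × 3.259 × 10^-22) = 1.043 g/cm³.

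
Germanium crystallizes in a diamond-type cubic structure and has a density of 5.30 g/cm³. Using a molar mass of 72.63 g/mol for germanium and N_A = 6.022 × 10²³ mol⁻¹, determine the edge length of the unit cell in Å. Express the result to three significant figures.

5.67 Å

With Z = 8 atoms per diamond cubic cell, a³ = Z·M/(N_A·ρ) = 8 × 72.63 / (6.022 × 10²³ × 5.300 g/cm³) = 1.820 × 10^-22 cm³.
a = (1.820 × 10^-22)^(1/3) = 5.668 × 10^-8 cm = 5.67 Å.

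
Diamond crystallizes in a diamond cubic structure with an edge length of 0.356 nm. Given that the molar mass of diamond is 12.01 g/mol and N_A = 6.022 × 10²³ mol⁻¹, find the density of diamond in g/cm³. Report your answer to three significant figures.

A diamond cubic unit cell contains Z = 8 atoms.
Cell volume: a³ = (0.356 nm)³ = (3.560 × 10^-8 cm)³ = 4.512 × 10^-23 cm³.
ρ = Z·M/(N_A·a³) = 8 × 12.01 / (6.022 × 10²³ × 4.512 × 10^-23) = 3.536 g/cm³.

3.54 g/cm³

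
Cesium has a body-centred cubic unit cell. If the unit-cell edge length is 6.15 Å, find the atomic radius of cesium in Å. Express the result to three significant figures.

2.66 Å

In a BCC lattice, atoms touch along the body diagonal, so √3·a = 4r.
r = √3·a/4 = 1.7321 × 6.15 / 4 = 2.66 Å.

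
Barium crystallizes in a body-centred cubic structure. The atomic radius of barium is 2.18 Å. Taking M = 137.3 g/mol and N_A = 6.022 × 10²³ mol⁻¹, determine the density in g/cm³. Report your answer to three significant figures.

3.57 g/cm³

In a BCC lattice, atoms touch along the body diagonal, so √3·a = 4r, giving a = 5.034 Å = 5.034 × 10^-8 cm.
With Z = 2, ρ = Z·M/(N_A·a³) = 2 × 137.3 / (6.022 × 10²³ × 1.276 × 10^-22) = 3.573 g/cm³.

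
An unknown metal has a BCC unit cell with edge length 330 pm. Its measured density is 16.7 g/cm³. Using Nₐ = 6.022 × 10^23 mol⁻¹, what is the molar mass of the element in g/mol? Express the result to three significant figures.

181 g/mol

A BCC cell has Z = 2 atoms; a = 3.300 × 10^-8 cm.
M = ρ·N_A·a³/Z = 16.7 × 6.022 × 10²³ × 3.594 × 10^-23 / 2 = 181 g/mol.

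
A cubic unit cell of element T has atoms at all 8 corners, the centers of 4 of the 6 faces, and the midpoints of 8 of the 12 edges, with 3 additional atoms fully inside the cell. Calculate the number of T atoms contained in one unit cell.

Corner atoms are shared by 8 cells (1/8 each), face atoms by 2 (1/2 each), edge atoms by 4 (1/4 each), interior atoms are unshared.
Net atoms = 8 × 1/8 + 4 × 1/2 + 8 × 1/4 + 3 = 1 + 2 + 2 + 3 = 8.

8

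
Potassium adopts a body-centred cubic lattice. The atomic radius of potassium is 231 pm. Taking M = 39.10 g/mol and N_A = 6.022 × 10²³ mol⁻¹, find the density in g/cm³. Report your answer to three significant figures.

0.855 g/cm³

In a BCC lattice, atoms touch along the body diagonal, so √3·a = 4r, giving a = 533.5 pm = 5.335 × 10^-8 cm.
With Z = 2, ρ = Z·M/(N_A·a³) = 2 × 39.10 / (6.022 × 10²³ × 1.518 × 10^-22) = 0.8553 g/cm³.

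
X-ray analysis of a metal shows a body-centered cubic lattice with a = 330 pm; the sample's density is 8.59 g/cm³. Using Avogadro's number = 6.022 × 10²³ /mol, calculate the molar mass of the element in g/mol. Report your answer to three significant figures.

92.9 g/mol

A BCC cell has Z = 2 atoms; a = 3.300 × 10^-8 cm.
M = ρ·N_A·a³/Z = 8.59 × 6.022 × 10²³ × 3.594 × 10^-23 / 2 = 92.9 g/mol.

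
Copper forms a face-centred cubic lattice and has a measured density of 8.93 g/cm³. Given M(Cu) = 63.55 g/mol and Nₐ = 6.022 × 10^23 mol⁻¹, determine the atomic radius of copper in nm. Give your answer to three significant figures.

For an FCC cell (Z = 4), a³ = Z·M/(N_A·ρ) = 4 × 63.55 / (6.022 × 10²³ × 8.930) = 4.727 × 10^-23 cm³, so a = 3.616 × 10^-8 cm = 0.3616 nm.
Atoms touch along the face diagonal, so √2·a = 4r, so r = 0.3536 × a = 0.128 nm.

0.128 nm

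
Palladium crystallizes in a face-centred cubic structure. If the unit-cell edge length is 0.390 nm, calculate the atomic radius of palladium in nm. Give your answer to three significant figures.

In an FCC lattice, atoms touch along the face diagonal, so √2·a = 4r.
r = √2·a/4 = 1.4142 × 0.390 / 4 = 0.138 nm.

0.138 nm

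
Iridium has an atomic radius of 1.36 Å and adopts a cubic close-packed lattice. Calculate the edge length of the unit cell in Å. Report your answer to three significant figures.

In an FCC lattice, atoms touch along the face diagonal, so √2·a = 4r.
a = 4r/√2 = 4 × 1.36 / 1.4142 = 3.85 Å.

3.85 Å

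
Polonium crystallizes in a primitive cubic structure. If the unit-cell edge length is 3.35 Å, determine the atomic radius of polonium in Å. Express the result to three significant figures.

In a simple cubic lattice, atoms touch along the cell edge, so a = 2r.
r = a/2 = 3.35/2 = 1.68 Å.

1.68 Å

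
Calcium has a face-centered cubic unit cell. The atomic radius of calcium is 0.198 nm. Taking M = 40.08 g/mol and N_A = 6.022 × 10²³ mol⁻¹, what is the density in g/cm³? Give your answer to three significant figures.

In an FCC lattice, atoms touch along the face diagonal, so √2·a = 4r, giving a = 0.5600 nm = 5.600 × 10^-8 cm.
With Z = 4, ρ = Z·M/(N_A·a³) = 4 × 40.08 / (6.022 × 10²³ × 1.756 × 10^-22) = 1.516 g/cm³.

1.52 g/cm³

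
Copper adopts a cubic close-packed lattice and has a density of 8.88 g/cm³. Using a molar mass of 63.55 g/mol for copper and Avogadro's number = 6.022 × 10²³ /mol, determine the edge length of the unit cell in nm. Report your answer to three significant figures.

0.362 nm

With Z = 4 atoms per FCC cell, a³ = Z·M/(N_A·ρ) = 4 × 63.55 / (6.022 × 10²³ × 8.880 g/cm³) = 4.754 × 10^-23 cm³.
a = (4.754 × 10^-23)^(1/3) = 3.622 × 10^-8 cm = 0.362 nm.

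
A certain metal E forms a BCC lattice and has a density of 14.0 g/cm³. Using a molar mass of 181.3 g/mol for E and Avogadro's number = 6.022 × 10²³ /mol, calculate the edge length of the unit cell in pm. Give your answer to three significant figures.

With Z = 2 atoms per BCC cell, a³ = Z·M/(N_A·ρ) = 2 × 181.3 / (6.022 × 10²³ × 14.00 g/cm³) = 4.301 × 10^-23 cm³.
a = (4.301 × 10^-23)^(1/3) = 3.504 × 10^-8 cm = 350 pm.

350 pm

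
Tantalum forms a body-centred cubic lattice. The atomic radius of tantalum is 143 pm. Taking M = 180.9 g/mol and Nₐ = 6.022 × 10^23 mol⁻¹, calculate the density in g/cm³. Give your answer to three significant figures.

In a BCC lattice, atoms touch along the body diagonal, so √3·a = 4r, giving a = 330.2 pm = 3.302 × 10^-8 cm.
With Z = 2, ρ = Z·M/(N_A·a³) = 2 × 180.9 / (6.022 × 10²³ × 3.602 × 10^-23) = 16.68 g/cm³.

16.7 g/cm³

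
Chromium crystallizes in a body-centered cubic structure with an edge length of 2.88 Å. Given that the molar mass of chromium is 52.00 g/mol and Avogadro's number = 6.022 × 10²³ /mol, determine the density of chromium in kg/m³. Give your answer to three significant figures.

7230 kg/m³

A BCC unit cell contains Z = 2 atoms.
Cell volume: a³ = (2.88 Å)³ = (2.880 × 10^-8 cm)³ = 2.389 × 10^-23 cm³.
ρ = Z·M/(N_A·a³) = 2 × 52.00 / (6.022 × 10²³ × 2.389 × 10^-23) = 7.230 g/cm³ = 7230 kg/m³.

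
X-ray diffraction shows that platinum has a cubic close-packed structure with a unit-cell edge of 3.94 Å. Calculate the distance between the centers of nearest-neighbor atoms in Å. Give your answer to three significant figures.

In an FCC structure, atoms touch along the face diagonal, so √2·a = 4r; the nearest-neighbor distance equals 2r = 0.7071·a.
d = 0.7071 × 3.94 = 2.79 Å.

2.79 Å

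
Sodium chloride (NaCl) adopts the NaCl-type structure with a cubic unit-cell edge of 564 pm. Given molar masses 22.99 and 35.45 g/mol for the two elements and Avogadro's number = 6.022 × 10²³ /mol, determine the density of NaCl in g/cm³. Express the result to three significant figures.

2.16 g/cm³

The NaCl-type structure contains Z = 4 formula units per cell; M(NaCl) = 22.99 + 35.45 = 58.44 g/mol.
a³ = (5.640 × 10^-8 cm)³ = 1.794 × 10^-22 cm³.
ρ = 4 × 58.44 / (6.022 × 10²³ × 1.794 × 10^-22) = 2.164 g/cm³.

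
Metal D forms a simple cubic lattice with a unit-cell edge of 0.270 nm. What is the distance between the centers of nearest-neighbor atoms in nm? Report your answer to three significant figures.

In a simple cubic structure, atoms touch along the cell edge, so a = 2r; the nearest-neighbor distance equals 2r = 1.000·a.
d = 1.000 × 0.270 = 0.270 nm.

0.270 nm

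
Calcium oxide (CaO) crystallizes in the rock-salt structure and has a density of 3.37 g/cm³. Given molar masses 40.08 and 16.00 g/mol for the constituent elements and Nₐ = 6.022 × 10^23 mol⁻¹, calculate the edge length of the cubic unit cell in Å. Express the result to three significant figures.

4.80 Å

M(CaO) = 56.08 g/mol; Z = 4 formula units per cell.
a³ = Z·M/(N_A·ρ) = 4 × 56.08 / (6.022 × 10²³ × 3.37) = 1.105 × 10^-22 cm³, so a = 4.799 × 10^-8 cm = 4.80 Å.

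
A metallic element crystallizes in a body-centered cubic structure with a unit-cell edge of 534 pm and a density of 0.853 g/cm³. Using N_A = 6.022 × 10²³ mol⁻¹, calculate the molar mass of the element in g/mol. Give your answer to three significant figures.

A BCC cell has Z = 2 atoms; a = 5.340 × 10^-8 cm.
M = ρ·N_A·a³/Z = 0.853 × 6.022 × 10²³ × 1.523 × 10^-22 / 2 = 39.1 g/mol.

39.1 g/mol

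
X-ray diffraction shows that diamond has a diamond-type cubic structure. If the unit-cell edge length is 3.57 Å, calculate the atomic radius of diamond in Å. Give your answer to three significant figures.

In a diamond cubic lattice, nearest neighbors lie along the body diagonal with √3·a = 8r.
r = √3·a/8 = 1.7321 × 3.57 / 8 = 0.773 Å.

0.773 Å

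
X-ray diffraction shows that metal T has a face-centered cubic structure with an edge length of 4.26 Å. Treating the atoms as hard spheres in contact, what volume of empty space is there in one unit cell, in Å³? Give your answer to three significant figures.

In an FCC lattice atoms touch along the face diagonal, so √2·a = 4r, so r = 0.3536a = 1.506 Å.
V_cell = a³ = 77.31 Å³; V_atoms = 4 × (4/3)πr³ = 57.25 Å³.
Empty space = 77.31 − 57.25 = 20.1 Å³.

20.1 Å³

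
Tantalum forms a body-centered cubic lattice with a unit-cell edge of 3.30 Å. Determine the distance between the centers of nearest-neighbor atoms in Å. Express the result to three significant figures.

In a BCC structure, atoms touch along the body diagonal, so √3·a = 4r; the nearest-neighbor distance equals 2r = 0.8660·a.
d = 0.8660 × 3.30 = 2.86 Å.

2.86 Å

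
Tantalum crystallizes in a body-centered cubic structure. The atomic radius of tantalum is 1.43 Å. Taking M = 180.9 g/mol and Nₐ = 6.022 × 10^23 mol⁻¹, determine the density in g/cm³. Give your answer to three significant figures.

16.7 g/cm³

In a BCC lattice, atoms touch along the body diagonal, so √3·a = 4r, giving a = 3.302 Å = 3.302 × 10^-8 cm.
With Z = 2, ρ = Z·M/(N_A·a³) = 2 × 180.9 / (6.022 × 10²³ × 3.602 × 10^-23) = 16.68 g/cm³.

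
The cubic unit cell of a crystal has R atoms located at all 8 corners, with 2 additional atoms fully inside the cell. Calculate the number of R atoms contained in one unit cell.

3

Corner atoms are shared by 8 cells (1/8 each), interior atoms are unshared.
Net atoms = 8 × 1/8 + 2 = 1 + 2 = 3.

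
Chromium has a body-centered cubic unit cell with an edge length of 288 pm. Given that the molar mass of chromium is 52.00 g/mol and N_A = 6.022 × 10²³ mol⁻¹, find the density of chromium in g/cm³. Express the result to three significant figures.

7.23 g/cm³

A BCC unit cell contains Z = 2 atoms.
Cell volume: a³ = (288 pm)³ = (2.880 × 10^-8 cm)³ = 2.389 × 10^-23 cm³.
ρ = Z·M/(N_A·a³) = 2 × 52.00 / (6.022 × 10²³ × 2.389 × 10^-23) = 7.230 g/cm³.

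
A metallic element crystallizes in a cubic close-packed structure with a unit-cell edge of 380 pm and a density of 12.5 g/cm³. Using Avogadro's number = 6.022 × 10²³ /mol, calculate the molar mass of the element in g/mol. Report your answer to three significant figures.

103 g/mol

An FCC cell has Z = 4 atoms; a = 3.800 × 10^-8 cm.
M = ρ·N_A·a³/Z = 12.5 × 6.022 × 10²³ × 5.487 × 10^-23 / 4 = 103 g/mol.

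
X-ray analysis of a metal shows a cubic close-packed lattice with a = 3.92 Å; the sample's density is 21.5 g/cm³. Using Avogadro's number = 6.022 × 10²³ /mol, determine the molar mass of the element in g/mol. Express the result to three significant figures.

195 g/mol

An FCC cell has Z = 4 atoms; a = 3.920 × 10^-8 cm.
M = ρ·N_A·a³/Z = 21.5 × 6.022 × 10²³ × 6.024 × 10^-23 / 4 = 195 g/mol.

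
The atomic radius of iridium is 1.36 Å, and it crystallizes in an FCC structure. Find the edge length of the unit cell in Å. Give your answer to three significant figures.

3.85 Å

In an FCC lattice, atoms touch along the face diagonal, so √2·a = 4r.
a = 4r/√2 = 4 × 1.36 / 1.4142 = 3.85 Å.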